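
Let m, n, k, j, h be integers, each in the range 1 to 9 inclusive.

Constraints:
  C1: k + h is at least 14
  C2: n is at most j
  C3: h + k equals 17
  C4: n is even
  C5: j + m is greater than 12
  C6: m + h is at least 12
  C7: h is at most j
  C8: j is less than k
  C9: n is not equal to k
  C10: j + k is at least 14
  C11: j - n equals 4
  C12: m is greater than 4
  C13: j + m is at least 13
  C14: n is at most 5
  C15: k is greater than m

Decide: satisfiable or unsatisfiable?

Take m = 5, n = 4, k = 9, j = 8, h = 8. Then constraint 1: k + h = 17; constraint 3: h + k = 17, and every other listed constraint is also met.

Satisfiable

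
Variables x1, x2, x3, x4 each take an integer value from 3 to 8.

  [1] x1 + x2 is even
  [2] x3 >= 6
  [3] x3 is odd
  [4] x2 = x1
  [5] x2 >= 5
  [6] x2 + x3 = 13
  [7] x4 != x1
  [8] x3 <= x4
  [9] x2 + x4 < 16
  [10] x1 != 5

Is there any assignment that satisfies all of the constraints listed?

Satisfiable

The assignment x1 = 6, x2 = 6, x3 = 7, x4 = 7 works:
  constraint 6 holds since x2 + x3 = 13.
  constraint 9 holds since x2 + x4 = 13.
The rest check out directly.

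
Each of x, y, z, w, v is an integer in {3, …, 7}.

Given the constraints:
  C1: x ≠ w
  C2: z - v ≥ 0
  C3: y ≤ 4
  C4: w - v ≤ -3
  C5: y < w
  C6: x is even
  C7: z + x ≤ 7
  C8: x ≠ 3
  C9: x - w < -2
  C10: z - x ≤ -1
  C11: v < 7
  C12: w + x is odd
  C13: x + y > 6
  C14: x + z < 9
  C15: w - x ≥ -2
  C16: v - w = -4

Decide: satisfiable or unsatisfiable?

Unsatisfiable

Constraints 2, 4, 10, and 15 give w − x ≥ -2, x − z ≥ 1, z − v ≥ 0, v − w ≥ 3.
Adding all 4 inequalities: the left sides telescope to 0, and the right sides sum to (-2) + 1 + 0 + 3 = 2. So 0 ≥ 2, which is false.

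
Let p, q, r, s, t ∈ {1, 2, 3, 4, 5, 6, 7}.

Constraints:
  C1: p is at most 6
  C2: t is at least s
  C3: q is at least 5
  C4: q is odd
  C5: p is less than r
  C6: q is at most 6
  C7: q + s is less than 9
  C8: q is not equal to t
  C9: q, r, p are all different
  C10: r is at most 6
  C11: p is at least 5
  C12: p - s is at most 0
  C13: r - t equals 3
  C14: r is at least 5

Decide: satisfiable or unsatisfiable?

Unsatisfiable

Constraints 1, 3, 6, 10, 11, and 14 confine each of q, r, p to the 2 values {5, 6}.
Constraint 9 requires all 3 of them to be distinct, but only 2 values are available — impossible by the pigeonhole principle.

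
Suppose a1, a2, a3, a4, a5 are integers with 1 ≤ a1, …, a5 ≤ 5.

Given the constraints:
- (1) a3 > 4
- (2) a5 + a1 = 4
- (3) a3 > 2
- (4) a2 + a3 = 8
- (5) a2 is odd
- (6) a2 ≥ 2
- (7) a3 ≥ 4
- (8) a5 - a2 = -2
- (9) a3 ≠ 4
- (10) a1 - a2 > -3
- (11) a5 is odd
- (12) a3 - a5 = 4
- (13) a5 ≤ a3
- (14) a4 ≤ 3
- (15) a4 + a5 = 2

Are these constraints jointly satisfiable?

One satisfying assignment is a1 = 3, a2 = 3, a3 = 5, a4 = 1, a5 = 1.
For the less obvious constraints — constraint 2: a5 + a1 = 4; constraint 4: a2 + a3 = 8 — and the others hold by inspection.

Satisfiable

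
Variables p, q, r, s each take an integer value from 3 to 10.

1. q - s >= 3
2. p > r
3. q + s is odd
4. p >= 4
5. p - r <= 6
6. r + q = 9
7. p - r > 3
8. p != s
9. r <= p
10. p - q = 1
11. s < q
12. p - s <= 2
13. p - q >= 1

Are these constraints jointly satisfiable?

Unsatisfiable

Constraints 1, 12, and 13 give p − q ≥ 1, q − s ≥ 3, s − p ≥ -2.
Adding all 3 inequalities: the left sides telescope to 0, and the right sides sum to 1 + 3 + (-2) = 2. So 0 ≥ 2, which is false.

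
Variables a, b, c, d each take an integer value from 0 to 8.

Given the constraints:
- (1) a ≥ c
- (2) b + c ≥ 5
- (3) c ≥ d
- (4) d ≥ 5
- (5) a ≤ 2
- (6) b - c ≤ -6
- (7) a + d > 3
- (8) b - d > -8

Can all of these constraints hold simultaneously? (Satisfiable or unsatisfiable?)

Unsatisfiable

From constraints 3 and 4: c ≥ d and d ≥ 5, so c ≥ 5. From constraints 1 and 5: c ≤ a and a ≤ 2, so c ≤ 2. But 2 < 5, so no value of c works.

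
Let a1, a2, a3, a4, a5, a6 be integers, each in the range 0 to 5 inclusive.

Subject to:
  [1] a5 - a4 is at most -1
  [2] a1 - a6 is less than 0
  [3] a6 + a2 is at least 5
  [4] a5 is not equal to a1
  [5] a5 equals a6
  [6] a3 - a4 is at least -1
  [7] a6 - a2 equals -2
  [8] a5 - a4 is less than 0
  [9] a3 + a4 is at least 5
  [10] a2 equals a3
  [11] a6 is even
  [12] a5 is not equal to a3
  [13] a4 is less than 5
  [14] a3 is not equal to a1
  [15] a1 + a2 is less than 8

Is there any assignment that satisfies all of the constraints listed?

Satisfiable

The assignment a1 = 1, a2 = 4, a3 = 4, a4 = 3, a5 = 2, a6 = 2 works:
  constraint 1 holds since a5 - a4 = -1.
  constraint 2 holds since a1 - a6 = -1.
The rest check out directly.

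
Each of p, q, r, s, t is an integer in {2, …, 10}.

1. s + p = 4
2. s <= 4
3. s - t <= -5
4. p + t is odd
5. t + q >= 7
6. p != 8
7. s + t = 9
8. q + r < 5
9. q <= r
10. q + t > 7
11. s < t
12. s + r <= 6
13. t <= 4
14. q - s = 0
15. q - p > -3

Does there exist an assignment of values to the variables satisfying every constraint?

Unsatisfiable

From constraint 2: s ≤ 4. From constraint 13: t ≤ 4. Hence s + t ≤ 8. But constraint 7 requires s + t = 9, and 9 > 8. Contradiction.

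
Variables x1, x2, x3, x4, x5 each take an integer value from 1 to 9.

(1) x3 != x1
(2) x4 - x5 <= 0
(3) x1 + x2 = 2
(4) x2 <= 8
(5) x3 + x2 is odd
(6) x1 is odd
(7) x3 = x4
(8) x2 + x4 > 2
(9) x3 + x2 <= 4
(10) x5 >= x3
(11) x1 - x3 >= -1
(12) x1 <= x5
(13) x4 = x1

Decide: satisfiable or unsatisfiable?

Unsatisfiable

From constraints 7 and 13, x3 = x4 = x1, so x3 = x1. But constraint 1 says x3 ≠ x1. Contradiction.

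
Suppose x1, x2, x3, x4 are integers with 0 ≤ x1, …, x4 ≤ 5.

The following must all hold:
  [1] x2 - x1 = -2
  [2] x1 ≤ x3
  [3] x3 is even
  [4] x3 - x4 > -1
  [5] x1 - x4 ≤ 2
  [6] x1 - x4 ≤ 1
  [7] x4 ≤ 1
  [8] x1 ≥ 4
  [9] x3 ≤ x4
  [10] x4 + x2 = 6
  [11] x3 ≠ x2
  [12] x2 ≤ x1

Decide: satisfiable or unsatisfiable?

From constraints 2 and 8: x3 ≥ x1 and x1 ≥ 4, so x3 ≥ 4. From constraints 7 and 9: x3 ≤ x4 and x4 ≤ 1, so x3 ≤ 1. But 1 < 4, so no value of x3 works.

Unsatisfiable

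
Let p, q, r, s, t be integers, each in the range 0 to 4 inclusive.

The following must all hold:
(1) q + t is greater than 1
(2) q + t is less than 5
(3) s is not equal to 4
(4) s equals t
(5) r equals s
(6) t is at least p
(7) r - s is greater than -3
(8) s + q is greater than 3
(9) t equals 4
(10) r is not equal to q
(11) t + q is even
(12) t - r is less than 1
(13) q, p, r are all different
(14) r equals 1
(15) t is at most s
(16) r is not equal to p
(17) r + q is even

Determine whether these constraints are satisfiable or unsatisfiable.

Unsatisfiable

Constraint 14 fixes r = 1 and constraint 9 fixes t = 4. Constraints 4 and 5 give r = s = t, so r = t. But 1 ≠ 4 — contradiction.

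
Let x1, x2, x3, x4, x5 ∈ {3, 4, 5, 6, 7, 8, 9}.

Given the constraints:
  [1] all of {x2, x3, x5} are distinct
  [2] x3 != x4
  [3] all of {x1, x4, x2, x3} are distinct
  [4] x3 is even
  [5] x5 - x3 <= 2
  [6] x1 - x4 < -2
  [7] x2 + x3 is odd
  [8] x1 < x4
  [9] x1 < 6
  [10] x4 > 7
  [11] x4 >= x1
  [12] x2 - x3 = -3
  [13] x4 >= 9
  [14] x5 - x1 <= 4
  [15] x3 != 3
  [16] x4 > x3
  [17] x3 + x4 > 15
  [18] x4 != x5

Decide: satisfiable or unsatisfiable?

Try x1 = 4, x2 = 5, x3 = 8, x4 = 9, x5 = 7.
Check constraint 5: x5 - x3 = -1; constraint 6: x1 - x4 = -5. The remaining constraints are straightforward to verify.

Satisfiable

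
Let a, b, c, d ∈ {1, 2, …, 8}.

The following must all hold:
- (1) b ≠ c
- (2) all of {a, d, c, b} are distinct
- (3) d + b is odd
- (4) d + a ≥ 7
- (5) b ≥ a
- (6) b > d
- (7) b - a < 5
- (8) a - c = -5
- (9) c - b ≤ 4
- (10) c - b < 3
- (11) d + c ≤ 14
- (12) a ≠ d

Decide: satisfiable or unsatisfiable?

One satisfying assignment is a = 2, b = 6, c = 7, d = 5.
For the less obvious constraints — constraint 4: d + a = 7; constraint 7: b - a = 4; constraint 8: a - c = -5 — and the others hold by inspection.

Satisfiable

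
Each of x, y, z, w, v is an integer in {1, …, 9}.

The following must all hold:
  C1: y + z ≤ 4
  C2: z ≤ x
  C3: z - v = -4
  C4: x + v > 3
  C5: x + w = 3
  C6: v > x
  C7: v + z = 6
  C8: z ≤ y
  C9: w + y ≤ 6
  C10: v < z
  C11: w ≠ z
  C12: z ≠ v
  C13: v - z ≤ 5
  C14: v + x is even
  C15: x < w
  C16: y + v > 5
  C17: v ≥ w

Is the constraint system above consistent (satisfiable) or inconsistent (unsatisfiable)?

Unsatisfiable

Constraints 2, 10, 15, and 17 give v < z, z ≤ x, x < w, w ≤ v. Chaining: v < z ≤ x < w ≤ v, which forces v < v — impossible.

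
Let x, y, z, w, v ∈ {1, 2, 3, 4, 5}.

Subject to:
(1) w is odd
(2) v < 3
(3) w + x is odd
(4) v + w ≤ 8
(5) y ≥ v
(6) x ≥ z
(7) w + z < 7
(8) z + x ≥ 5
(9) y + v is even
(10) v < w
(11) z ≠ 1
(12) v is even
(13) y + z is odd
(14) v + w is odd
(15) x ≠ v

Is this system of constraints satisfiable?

Satisfiable

Try x = 4, y = 2, z = 3, w = 3, v = 2.
Check constraint 4: v + w = 5; constraint 7: w + z = 6. The remaining constraints are straightforward to verify.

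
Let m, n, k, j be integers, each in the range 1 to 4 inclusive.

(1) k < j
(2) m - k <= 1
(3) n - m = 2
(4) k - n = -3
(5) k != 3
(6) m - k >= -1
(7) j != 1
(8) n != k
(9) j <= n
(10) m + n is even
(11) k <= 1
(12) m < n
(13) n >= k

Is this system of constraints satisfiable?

Satisfiable

The assignment m = 2, n = 4, k = 1, j = 2 works:
  constraint 2 holds since m - k = 1.
  constraint 3 holds since n - m = 2.
  constraint 4 holds since k - n = -3.
The rest check out directly.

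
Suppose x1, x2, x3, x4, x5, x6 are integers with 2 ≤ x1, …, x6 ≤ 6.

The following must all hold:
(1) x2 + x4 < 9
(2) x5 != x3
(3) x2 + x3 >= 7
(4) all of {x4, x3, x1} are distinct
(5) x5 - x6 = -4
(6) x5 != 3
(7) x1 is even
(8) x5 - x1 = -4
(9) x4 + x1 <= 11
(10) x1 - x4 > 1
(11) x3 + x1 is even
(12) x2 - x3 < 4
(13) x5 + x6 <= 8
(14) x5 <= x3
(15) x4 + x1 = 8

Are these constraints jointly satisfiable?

Setting (x1, x2, x3, x4, x5, x6) = (6, 6, 4, 2, 2, 6) satisfies everything: constraint 1: x2 + x4 = 8; constraint 3: x2 + x3 = 10; constraint 5: x5 - x6 = -4, and the others follow.

Satisfiable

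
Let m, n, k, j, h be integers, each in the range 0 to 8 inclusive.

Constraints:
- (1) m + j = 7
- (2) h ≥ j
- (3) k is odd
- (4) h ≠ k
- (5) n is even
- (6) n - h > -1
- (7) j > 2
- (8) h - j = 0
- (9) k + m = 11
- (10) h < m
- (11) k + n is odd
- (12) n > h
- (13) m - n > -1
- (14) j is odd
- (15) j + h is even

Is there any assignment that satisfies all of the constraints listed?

Try m = 4, n = 4, k = 7, j = 3, h = 3.
Check constraint 1: m + j = 7; constraint 6: n - h = 1. The remaining constraints are straightforward to verify.

Satisfiable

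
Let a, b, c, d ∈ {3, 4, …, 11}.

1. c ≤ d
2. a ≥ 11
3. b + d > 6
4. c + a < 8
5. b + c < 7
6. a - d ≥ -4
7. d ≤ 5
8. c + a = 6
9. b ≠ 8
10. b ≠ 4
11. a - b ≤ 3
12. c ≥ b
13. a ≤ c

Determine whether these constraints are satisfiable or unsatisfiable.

From constraints 2 and 13: c ≥ a and a ≥ 11, so c ≥ 11. From constraints 1 and 7: c ≤ d and d ≤ 5, so c ≤ 5. But 5 < 11, so no value of c works.

Unsatisfiable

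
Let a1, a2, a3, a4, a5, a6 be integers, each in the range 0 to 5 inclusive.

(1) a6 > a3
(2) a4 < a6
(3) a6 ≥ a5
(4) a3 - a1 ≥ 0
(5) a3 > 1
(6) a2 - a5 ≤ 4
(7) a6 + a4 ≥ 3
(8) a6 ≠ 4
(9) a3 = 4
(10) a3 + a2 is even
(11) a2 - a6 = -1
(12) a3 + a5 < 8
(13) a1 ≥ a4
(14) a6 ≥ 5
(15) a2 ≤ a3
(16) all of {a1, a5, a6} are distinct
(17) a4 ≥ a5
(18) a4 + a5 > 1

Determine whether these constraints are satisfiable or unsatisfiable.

Satisfiable

Setting (a1, a2, a3, a4, a5, a6) = (4, 4, 4, 1, 1, 5) satisfies everything: constraint 4: a3 - a1 = 0; constraint 6: a2 - a5 = 3; constraint 7: a6 + a4 = 6, and the others follow.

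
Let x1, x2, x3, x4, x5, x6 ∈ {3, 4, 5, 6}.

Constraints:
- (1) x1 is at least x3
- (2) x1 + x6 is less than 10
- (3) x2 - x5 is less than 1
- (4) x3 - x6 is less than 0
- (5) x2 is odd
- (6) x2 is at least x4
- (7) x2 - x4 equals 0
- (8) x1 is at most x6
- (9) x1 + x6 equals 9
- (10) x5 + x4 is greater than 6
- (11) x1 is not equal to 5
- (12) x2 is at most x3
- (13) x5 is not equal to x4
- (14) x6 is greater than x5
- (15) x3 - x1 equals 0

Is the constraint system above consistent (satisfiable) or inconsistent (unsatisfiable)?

Satisfiable

Try x1 = 3, x2 = 3, x3 = 3, x4 = 3, x5 = 5, x6 = 6.
Check constraint 2: x1 + x6 = 9; constraint 3: x2 - x5 = -2. The remaining constraints are straightforward to verify.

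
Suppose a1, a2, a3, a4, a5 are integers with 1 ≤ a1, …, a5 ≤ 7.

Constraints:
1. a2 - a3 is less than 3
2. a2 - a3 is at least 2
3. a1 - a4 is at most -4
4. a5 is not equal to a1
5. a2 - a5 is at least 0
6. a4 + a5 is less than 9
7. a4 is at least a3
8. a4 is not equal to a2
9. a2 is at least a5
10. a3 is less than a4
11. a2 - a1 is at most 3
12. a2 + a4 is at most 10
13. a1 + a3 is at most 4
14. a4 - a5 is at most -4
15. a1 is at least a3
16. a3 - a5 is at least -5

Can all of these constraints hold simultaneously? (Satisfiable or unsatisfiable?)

Unsatisfiable

Constraints 2, 3, 11, 14, and 16 give a2 − a3 ≥ 2, a3 − a5 ≥ -5, a5 − a4 ≥ 4, a4 − a1 ≥ 4, a1 − a2 ≥ -3.
Adding all 5 inequalities: the left sides telescope to 0, and the right sides sum to 2 + (-5) + 4 + 4 + (-3) = 2. So 0 ≥ 2, which is false.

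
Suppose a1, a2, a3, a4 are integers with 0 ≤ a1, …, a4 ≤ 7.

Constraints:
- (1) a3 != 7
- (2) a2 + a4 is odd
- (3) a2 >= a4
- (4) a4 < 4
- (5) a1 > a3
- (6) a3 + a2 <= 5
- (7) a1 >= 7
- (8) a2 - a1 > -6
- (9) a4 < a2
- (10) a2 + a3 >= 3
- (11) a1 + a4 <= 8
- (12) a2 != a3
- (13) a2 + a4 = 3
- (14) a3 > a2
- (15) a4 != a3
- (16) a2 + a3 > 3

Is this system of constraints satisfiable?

Satisfiable

One satisfying assignment is a1 = 7, a2 = 2, a3 = 3, a4 = 1.
For the less obvious constraints — constraint 6: a3 + a2 = 5; constraint 8: a2 - a1 = -5 — and the others hold by inspection.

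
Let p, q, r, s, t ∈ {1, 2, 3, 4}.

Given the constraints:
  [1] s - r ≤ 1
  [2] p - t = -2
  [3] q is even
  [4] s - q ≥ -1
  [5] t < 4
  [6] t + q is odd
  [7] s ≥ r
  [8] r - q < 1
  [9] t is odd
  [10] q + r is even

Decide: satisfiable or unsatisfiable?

One satisfying assignment is p = 1, q = 2, r = 2, s = 3, t = 3.
For the less obvious constraints — constraint 1: s - r = 1; constraint 2: p - t = -2; constraint 4: s - q = 1 — and the others hold by inspection.

Satisfiable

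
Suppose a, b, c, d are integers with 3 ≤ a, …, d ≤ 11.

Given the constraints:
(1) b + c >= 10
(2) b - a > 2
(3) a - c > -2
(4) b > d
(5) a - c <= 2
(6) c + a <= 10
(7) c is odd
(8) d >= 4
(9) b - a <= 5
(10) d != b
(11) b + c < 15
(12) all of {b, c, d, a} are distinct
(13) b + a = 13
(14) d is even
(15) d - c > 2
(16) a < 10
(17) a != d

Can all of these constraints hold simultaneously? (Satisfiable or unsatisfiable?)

Satisfiable

Setting (a, b, c, d) = (4, 9, 3, 8) satisfies everything: constraint 1: b + c = 12; constraint 2: b - a = 5; constraint 3: a - c = 1, and the others follow.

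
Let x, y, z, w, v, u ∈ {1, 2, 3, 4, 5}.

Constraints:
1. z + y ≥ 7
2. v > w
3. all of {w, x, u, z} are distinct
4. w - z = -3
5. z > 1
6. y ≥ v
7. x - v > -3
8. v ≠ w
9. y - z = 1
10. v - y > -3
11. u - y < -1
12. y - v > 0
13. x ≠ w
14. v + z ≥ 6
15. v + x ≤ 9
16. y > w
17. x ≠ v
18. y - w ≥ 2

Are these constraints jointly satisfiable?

Take x = 2, y = 5, z = 4, w = 1, v = 4, u = 3. Then constraint 1: z + y = 9; constraint 4: w - z = -3; constraint 7: x - v = -2, and every other listed constraint is also met.

Satisfiable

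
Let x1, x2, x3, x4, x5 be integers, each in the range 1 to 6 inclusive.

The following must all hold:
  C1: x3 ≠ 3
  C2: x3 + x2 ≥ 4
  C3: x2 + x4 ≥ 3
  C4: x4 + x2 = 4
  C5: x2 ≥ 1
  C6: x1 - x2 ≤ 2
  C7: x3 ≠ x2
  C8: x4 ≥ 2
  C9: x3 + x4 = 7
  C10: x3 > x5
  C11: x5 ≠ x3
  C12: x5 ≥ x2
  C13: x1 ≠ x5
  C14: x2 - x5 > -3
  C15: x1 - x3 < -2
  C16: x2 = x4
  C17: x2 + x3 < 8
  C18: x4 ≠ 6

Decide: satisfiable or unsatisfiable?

Try x1 = 1, x2 = 2, x3 = 5, x4 = 2, x5 = 2.
Check constraint 2: x3 + x2 = 7; constraint 3: x2 + x4 = 4. The remaining constraints are straightforward to verify.

Satisfiable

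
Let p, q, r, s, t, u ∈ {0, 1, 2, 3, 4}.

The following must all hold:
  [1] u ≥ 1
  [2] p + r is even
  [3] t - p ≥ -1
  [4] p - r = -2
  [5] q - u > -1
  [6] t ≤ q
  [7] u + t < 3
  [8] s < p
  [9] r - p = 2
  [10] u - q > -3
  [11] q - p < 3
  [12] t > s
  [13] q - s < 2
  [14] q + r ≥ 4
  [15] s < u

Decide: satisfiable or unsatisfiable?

Setting (p, q, r, s, t, u) = (1, 1, 3, 0, 1, 1) satisfies everything: constraint 3: t - p = 0; constraint 4: p - r = -2, and the others follow.

Satisfiable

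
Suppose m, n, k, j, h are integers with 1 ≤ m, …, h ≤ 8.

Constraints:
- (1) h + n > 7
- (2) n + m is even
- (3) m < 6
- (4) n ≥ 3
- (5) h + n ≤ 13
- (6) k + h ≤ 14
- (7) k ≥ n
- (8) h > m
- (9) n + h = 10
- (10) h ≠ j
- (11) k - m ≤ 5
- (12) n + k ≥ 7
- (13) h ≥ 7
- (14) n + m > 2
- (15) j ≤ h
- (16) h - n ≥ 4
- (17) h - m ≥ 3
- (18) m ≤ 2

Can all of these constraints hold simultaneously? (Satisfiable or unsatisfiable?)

Satisfiable

Take m = 1, n = 3, k = 6, j = 1, h = 7. Then constraint 1: h + n = 10; constraint 5: h + n = 10, and every other listed constraint is also met.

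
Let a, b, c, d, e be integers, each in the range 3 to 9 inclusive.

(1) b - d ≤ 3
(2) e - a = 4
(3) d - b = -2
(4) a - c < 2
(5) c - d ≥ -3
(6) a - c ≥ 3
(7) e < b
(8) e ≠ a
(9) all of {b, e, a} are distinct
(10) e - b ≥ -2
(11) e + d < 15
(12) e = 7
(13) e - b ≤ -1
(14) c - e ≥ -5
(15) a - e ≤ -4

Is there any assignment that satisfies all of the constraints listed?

Constraints 1, 5, 6, 13, and 15 give c − d ≥ -3, d − b ≥ -3, b − e ≥ 1, e − a ≥ 4, a − c ≥ 3.
Adding all 5 inequalities: the left sides telescope to 0, and the right sides sum to (-3) + (-3) + 1 + 4 + 3 = 2. So 0 ≥ 2, which is false.

Unsatisfiable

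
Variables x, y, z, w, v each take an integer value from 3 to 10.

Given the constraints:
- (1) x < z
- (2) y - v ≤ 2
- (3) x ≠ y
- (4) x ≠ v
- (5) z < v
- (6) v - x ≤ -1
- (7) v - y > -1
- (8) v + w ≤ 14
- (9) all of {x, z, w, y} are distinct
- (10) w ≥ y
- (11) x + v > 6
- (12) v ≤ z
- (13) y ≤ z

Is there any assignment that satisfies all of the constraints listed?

Unsatisfiable

Constraints 1, 5, and 6 give z < v, v < x, x < z. Chaining: z < v < x < z, which forces z < z — impossible.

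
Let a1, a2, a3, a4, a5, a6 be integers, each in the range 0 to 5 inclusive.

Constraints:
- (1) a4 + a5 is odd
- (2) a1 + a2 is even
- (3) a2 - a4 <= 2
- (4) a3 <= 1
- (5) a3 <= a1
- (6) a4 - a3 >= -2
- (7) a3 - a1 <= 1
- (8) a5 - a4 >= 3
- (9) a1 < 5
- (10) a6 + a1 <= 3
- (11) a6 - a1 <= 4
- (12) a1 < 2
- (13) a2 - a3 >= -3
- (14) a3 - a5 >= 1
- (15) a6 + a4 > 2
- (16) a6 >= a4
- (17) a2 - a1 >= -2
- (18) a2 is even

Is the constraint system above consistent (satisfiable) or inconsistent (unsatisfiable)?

Unsatisfiable

Constraints 6, 8, and 14 give a4 − a3 ≥ -2, a3 − a5 ≥ 1, a5 − a4 ≥ 3.
Adding all 3 inequalities: the left sides telescope to 0, and the right sides sum to (-2) + 1 + 3 = 2. So 0 ≥ 2, which is false.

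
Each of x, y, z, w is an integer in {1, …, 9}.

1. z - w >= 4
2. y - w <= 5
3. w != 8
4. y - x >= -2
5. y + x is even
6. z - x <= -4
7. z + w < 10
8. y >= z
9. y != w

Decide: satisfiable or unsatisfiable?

Constraints 1, 2, 4, and 6 give y − x ≥ -2, x − z ≥ 4, z − w ≥ 4, w − y ≥ -5.
Adding all 4 inequalities: the left sides telescope to 0, and the right sides sum to (-2) + 4 + 4 + (-5) = 1. So 0 ≥ 1, which is false.

Unsatisfiable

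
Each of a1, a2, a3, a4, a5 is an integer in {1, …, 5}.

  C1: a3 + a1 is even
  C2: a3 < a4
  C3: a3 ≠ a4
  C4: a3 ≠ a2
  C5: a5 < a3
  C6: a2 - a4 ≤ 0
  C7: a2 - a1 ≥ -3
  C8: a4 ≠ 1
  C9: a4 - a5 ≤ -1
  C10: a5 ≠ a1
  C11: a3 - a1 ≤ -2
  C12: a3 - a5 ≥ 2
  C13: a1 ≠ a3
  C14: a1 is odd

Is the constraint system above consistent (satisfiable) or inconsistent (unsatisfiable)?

Constraints 6, 7, 9, 11, and 12 give a2 − a1 ≥ -3, a1 − a3 ≥ 2, a3 − a5 ≥ 2, a5 − a4 ≥ 1, a4 − a2 ≥ 0.
Adding all 5 inequalities: the left sides telescope to 0, and the right sides sum to (-3) + 2 + 2 + 1 + 0 = 2. So 0 ≥ 2, which is false.

Unsatisfiable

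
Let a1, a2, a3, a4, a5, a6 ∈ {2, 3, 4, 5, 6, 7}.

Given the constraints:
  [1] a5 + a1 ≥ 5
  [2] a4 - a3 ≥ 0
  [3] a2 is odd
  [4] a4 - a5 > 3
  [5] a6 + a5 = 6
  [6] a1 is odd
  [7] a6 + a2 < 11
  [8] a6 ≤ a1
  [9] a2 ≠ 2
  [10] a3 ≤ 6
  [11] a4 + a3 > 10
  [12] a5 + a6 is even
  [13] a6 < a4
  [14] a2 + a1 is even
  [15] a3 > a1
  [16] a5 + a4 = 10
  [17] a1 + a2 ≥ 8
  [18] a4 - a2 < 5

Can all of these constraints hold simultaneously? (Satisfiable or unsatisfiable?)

The assignment a1 = 3, a2 = 5, a3 = 6, a4 = 7, a5 = 3, a6 = 3 works:
  constraint 1 holds since a5 + a1 = 6.
  constraint 2 holds since a4 - a3 = 1.
  constraint 4 holds since a4 - a5 = 4.
The rest check out directly.

Satisfiable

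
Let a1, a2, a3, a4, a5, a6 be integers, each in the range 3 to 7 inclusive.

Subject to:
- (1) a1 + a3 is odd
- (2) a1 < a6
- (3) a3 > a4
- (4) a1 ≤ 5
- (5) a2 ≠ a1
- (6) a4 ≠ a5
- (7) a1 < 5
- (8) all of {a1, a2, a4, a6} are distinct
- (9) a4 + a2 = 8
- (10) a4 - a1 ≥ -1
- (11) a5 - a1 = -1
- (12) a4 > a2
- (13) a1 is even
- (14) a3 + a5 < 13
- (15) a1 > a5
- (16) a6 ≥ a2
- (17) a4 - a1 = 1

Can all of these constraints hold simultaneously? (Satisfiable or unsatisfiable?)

Satisfiable

The assignment a1 = 4, a2 = 3, a3 = 7, a4 = 5, a5 = 3, a6 = 7 works:
  constraint 9 holds since a4 + a2 = 8.
  constraint 10 holds since a4 - a1 = 1.
The rest check out directly.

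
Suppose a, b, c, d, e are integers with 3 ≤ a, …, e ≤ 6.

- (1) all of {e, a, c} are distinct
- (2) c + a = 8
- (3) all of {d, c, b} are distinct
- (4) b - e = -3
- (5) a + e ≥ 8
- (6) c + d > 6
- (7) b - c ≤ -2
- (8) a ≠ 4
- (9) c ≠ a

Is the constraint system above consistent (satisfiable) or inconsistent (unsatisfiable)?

Try a = 3, b = 3, c = 5, d = 4, e = 6.
Check constraint 2: c + a = 8; constraint 4: b - e = -3; constraint 5: a + e = 9. The remaining constraints are straightforward to verify.

Satisfiable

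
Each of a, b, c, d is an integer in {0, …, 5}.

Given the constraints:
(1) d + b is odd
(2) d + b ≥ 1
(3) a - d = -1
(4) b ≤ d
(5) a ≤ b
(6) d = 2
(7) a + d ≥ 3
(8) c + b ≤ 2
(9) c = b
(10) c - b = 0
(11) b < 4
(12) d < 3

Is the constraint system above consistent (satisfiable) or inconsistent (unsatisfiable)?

Satisfiable

Take a = 1, b = 1, c = 1, d = 2. Then constraint 2: d + b = 3; constraint 3: a - d = -1, and every other listed constraint is also met.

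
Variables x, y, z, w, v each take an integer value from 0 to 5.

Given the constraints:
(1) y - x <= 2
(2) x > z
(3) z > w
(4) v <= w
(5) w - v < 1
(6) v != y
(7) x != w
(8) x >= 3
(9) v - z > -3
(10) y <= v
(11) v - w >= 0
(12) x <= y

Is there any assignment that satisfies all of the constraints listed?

Constraints 2, 3, 4, 10, and 12 give w < z, z < x, x ≤ y, y ≤ v, v ≤ w. Chaining: w < z < x ≤ y ≤ v ≤ w, which forces w < w — impossible.

Unsatisfiable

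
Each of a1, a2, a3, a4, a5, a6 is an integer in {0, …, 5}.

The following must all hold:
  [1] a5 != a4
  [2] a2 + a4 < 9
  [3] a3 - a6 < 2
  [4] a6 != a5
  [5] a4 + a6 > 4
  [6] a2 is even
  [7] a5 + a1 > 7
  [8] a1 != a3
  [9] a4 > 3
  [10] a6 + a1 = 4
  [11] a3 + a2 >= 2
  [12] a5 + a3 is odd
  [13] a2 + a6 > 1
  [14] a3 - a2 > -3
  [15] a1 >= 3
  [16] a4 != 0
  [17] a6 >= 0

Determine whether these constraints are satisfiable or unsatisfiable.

Try a1 = 4, a2 = 2, a3 = 1, a4 = 5, a5 = 4, a6 = 0.
Check constraint 2: a2 + a4 = 7; constraint 3: a3 - a6 = 1. The remaining constraints are straightforward to verify.

Satisfiable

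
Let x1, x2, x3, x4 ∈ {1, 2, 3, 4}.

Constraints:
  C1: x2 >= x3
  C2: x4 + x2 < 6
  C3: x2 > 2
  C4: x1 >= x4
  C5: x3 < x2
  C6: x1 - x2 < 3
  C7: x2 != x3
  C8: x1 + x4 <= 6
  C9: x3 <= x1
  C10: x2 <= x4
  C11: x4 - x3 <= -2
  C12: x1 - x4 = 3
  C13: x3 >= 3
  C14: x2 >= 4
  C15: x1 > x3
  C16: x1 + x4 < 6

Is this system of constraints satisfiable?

Unsatisfiable

From constraints 9 and 13: x1 ≥ x3 ≥ 3. From constraints 10 and 14: x4 ≥ x2 ≥ 4. Hence x1 + x4 ≥ 7. But constraint 8 requires x1 + x4 ≤ 6, and 6 < 7. Contradiction.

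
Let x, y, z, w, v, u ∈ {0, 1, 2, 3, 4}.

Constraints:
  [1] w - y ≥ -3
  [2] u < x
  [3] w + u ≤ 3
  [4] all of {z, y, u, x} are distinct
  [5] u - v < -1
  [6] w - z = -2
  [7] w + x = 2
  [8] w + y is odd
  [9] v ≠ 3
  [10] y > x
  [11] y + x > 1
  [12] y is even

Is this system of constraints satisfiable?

The assignment x = 1, y = 2, z = 3, w = 1, v = 2, u = 0 works:
  constraint 1 holds since w - y = -1.
  constraint 3 holds since w + u = 1.
  constraint 5 holds since u - v = -2.
The rest check out directly.

Satisfiable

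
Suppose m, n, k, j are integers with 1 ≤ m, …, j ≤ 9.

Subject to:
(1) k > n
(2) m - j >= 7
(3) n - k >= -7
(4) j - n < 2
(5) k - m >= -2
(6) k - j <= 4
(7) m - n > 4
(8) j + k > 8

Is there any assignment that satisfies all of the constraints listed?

Constraints 2, 5, and 6 give m − j ≥ 7, j − k ≥ -4, k − m ≥ -2.
Adding all 3 inequalities: the left sides telescope to 0, and the right sides sum to 7 + (-4) + (-2) = 1. So 0 ≥ 1, which is false.

Unsatisfiable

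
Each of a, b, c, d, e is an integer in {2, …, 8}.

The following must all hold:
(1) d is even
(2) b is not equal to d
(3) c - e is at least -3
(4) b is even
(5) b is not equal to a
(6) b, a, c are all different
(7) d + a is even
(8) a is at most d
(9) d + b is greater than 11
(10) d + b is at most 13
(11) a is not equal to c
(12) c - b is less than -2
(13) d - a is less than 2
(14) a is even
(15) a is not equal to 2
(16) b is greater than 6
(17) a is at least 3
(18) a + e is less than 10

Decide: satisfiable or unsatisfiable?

Satisfiable

Try a = 4, b = 8, c = 3, d = 4, e = 5.
Check constraint 3: c - e = -2; constraint 9: d + b = 12. The remaining constraints are straightforward to verify.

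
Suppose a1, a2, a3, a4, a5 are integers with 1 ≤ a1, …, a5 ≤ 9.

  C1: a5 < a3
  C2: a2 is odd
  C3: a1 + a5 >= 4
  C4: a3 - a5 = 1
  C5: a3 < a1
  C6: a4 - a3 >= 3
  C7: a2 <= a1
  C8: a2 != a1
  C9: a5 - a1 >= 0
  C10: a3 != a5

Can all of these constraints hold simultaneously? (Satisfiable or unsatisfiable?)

Unsatisfiable

Constraints 1, 5, and 9 give a3 < a1, a1 ≤ a5, a5 < a3. Chaining: a3 < a1 ≤ a5 < a3, which forces a3 < a3 — impossible.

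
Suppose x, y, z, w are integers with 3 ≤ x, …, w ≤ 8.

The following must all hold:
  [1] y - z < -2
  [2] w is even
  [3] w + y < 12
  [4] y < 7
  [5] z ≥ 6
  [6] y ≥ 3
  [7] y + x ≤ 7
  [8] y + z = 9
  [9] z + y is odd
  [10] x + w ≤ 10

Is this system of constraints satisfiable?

Satisfiable

One satisfying assignment is x = 3, y = 3, z = 6, w = 6.
For the less obvious constraints — constraint 1: y - z = -3; constraint 3: w + y = 9 — and the others hold by inspection.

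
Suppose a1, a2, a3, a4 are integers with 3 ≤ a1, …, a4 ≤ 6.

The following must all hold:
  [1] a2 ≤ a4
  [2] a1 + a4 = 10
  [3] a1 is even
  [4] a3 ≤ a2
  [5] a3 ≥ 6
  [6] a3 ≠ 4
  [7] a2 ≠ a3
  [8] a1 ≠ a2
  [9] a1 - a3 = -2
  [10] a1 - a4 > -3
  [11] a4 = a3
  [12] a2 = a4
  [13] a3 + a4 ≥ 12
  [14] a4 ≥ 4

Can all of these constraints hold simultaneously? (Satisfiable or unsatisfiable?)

From constraints 11 and 12, a2 = a4 = a3, so a2 = a3. But constraint 7 says a2 ≠ a3. Contradiction.

Unsatisfiable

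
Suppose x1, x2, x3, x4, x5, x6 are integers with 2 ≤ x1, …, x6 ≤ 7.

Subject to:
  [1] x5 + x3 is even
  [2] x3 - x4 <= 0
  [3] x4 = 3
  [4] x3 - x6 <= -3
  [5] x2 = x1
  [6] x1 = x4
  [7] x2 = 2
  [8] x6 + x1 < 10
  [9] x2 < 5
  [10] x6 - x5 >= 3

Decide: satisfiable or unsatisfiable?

Constraint 7 fixes x2 = 2 and constraint 3 fixes x4 = 3. Constraints 5 and 6 give x2 = x1 = x4, so x2 = x4. But 2 ≠ 3 — contradiction.

Unsatisfiable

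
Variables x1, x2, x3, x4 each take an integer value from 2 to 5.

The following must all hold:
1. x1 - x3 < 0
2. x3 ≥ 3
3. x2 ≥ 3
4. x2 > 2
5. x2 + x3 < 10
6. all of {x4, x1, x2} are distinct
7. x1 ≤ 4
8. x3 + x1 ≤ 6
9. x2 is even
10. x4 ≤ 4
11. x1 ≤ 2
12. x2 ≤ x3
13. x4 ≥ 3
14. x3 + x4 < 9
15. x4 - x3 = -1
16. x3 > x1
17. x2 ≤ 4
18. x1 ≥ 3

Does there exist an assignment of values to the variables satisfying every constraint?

Constraints 3, 7, 10, 13, 17, and 18 confine each of x4, x1, x2 to the 2 values {3, 4}.
Constraint 6 requires all 3 of them to be distinct, but only 2 values are available — impossible by the pigeonhole principle.

Unsatisfiable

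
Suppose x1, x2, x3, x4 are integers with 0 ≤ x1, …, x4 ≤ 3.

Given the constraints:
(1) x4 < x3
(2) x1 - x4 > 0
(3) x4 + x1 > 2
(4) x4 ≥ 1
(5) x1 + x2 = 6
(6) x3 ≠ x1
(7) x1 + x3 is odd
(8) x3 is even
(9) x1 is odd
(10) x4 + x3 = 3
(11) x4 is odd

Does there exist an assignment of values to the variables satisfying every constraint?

Satisfiable

Take x1 = 3, x2 = 3, x3 = 2, x4 = 1. Then constraint 2: x1 - x4 = 2; constraint 3: x4 + x1 = 4, and every other listed constraint is also met.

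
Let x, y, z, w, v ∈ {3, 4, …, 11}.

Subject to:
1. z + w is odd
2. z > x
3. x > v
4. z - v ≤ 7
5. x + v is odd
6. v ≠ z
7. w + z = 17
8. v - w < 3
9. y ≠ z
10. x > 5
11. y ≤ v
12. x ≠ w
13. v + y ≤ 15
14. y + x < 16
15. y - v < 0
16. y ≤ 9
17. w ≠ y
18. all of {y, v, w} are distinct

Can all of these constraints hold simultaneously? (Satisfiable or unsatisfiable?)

One satisfying assignment is x = 10, y = 5, z = 11, w = 6, v = 7.
For the less obvious constraints — constraint 4: z - v = 4; constraint 7: w + z = 17 — and the others hold by inspection.

Satisfiable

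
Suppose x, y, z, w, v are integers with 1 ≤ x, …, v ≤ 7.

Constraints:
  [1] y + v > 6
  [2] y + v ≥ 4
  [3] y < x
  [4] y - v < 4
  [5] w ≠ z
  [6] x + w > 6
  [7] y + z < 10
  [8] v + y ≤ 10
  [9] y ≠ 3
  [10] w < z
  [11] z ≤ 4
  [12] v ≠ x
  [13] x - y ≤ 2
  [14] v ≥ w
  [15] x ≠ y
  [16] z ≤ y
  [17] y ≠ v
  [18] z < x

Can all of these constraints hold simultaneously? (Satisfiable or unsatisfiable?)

The assignment x = 6, y = 4, z = 4, w = 2, v = 3 works:
  constraint 1 holds since y + v = 7.
  constraint 2 holds since y + v = 7.
The rest check out directly.

Satisfiable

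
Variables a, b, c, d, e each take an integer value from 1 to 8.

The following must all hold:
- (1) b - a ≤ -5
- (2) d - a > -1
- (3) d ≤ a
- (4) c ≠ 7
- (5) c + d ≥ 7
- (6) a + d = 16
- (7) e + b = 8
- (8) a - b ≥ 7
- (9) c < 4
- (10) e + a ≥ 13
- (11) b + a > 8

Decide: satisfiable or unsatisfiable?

Satisfiable

The assignment a = 8, b = 1, c = 1, d = 8, e = 7 works:
  constraint 1 holds since b - a = -7.
  constraint 2 holds since d - a = 0.
  constraint 5 holds since c + d = 9.
The rest check out directly.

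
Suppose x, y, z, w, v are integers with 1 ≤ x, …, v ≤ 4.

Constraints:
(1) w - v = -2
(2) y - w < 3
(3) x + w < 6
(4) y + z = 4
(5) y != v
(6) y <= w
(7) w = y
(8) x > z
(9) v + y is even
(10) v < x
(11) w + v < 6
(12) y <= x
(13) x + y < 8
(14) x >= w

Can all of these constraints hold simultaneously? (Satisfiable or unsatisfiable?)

Satisfiable

The assignment x = 4, y = 1, z = 3, w = 1, v = 3 works:
  constraint 1 holds since w - v = -2.
  constraint 2 holds since y - w = 0.
  constraint 3 holds since x + w = 5.
The rest check out directly.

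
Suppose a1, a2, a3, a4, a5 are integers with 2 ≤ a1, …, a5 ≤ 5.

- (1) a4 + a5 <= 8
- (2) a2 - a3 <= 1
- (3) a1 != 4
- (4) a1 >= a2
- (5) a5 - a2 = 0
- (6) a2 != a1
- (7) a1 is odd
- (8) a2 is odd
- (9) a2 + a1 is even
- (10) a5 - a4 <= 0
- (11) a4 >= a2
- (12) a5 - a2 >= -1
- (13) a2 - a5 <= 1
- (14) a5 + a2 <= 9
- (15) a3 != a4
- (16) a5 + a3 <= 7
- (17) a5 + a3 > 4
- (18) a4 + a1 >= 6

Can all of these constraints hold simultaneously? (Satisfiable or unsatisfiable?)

Satisfiable

Take a1 = 5, a2 = 3, a3 = 2, a4 = 3, a5 = 3. Then constraint 1: a4 + a5 = 6; constraint 2: a2 - a3 = 1, and every other listed constraint is also met.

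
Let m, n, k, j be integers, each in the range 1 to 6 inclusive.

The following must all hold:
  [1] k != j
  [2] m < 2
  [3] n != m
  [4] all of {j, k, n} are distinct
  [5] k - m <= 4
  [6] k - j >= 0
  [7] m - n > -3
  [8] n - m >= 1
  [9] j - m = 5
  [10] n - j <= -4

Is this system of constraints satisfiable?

Constraints 5, 6, 8, and 10 give n − m ≥ 1, m − k ≥ -4, k − j ≥ 0, j − n ≥ 4.
Adding all 4 inequalities: the left sides telescope to 0, and the right sides sum to 1 + (-4) + 0 + 4 = 1. So 0 ≥ 1, which is false.

Unsatisfiable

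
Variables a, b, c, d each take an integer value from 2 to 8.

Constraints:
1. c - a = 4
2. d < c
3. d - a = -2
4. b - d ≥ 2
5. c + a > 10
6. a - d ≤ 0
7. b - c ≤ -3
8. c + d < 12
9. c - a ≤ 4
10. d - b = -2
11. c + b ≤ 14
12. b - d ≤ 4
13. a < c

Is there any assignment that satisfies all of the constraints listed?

Unsatisfiable

Constraints 4, 6, 7, and 9 give b − d ≥ 2, d − a ≥ 0, a − c ≥ -4, c − b ≥ 3.
Adding all 4 inequalities: the left sides telescope to 0, and the right sides sum to 2 + 0 + (-4) + 3 = 1. So 0 ≥ 1, which is false.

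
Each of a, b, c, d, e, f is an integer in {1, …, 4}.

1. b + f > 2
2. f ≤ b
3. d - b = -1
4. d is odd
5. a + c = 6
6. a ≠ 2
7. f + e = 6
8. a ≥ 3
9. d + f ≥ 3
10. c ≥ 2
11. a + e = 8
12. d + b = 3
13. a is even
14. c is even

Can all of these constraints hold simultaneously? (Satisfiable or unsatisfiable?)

The assignment a = 4, b = 2, c = 2, d = 1, e = 4, f = 2 works:
  constraint 1 holds since b + f = 4.
  constraint 3 holds since d - b = -1.
The rest check out directly.

Satisfiable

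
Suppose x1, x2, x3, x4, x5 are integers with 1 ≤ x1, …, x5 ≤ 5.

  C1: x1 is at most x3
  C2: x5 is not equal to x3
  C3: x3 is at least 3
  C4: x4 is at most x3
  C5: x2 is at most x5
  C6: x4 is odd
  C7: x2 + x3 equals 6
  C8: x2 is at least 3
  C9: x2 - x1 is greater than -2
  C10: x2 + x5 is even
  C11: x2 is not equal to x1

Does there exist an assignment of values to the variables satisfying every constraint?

Satisfiable

One satisfying assignment is x1 = 2, x2 = 3, x3 = 3, x4 = 1, x5 = 5.
For the less obvious constraints — constraint 6: x4 = 1 is odd; constraint 7: x2 + x3 = 6; constraint 9: x2 - x1 = 1 — and the others hold by inspection.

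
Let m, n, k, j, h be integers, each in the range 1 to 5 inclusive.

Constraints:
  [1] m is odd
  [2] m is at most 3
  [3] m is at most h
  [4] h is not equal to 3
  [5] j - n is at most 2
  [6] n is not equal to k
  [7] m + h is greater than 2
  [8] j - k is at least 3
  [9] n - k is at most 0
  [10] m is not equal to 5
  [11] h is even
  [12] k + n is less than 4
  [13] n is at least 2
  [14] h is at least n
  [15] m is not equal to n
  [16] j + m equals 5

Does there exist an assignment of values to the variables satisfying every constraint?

Constraints 5, 8, and 9 give n − j ≥ -2, j − k ≥ 3, k − n ≥ 0.
Adding all 3 inequalities: the left sides telescope to 0, and the right sides sum to (-2) + 3 + 0 = 1. So 0 ≥ 1, which is false.

Unsatisfiable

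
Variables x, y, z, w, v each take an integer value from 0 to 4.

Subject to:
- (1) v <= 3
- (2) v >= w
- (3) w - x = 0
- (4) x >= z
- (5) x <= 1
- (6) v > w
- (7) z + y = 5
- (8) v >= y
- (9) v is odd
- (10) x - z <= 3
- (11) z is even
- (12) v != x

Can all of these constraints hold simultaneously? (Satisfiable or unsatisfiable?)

Unsatisfiable

From constraints 4 and 5: z ≤ x ≤ 1. From constraints 1 and 8: y ≤ v ≤ 3. Hence z + y ≤ 4. But constraint 7 requires z + y = 5, and 5 > 4. Contradiction.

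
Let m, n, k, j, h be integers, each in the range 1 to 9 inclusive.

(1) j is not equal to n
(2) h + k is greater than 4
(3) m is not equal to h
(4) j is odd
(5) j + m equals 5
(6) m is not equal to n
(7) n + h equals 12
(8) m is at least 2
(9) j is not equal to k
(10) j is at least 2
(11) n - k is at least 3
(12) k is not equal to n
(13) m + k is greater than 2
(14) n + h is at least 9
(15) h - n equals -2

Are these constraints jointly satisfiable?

Try m = 2, n = 7, k = 1, j = 3, h = 5.
Check constraint 2: h + k = 6; constraint 5: j + m = 5; constraint 7: n + h = 12. The remaining constraints are straightforward to verify.

Satisfiable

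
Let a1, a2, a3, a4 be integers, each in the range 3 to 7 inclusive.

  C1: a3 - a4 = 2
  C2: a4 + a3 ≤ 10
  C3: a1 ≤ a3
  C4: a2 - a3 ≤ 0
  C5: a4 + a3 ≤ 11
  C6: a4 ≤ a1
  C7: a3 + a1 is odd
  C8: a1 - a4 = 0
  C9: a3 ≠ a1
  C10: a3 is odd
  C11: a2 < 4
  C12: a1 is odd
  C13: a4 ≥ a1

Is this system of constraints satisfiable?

Constraint 10 makes a3 odd and constraint 12 makes a1 odd, so a3 + a1 must be even. Constraint 7 says a3 + a1 is odd — contradiction.

Unsatisfiable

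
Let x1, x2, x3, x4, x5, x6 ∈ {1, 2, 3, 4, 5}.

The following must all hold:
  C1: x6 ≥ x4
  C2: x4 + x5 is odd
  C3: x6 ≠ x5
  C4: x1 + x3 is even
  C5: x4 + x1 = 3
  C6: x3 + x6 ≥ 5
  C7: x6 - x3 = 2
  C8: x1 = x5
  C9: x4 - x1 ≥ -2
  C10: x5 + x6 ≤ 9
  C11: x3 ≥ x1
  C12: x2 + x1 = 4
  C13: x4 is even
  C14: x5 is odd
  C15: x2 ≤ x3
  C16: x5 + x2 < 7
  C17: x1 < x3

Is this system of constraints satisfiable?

Satisfiable

One satisfying assignment is x1 = 1, x2 = 3, x3 = 3, x4 = 2, x5 = 1, x6 = 5.
For the less obvious constraints — constraint 5: x4 + x1 = 3; constraint 6: x3 + x6 = 8 — and the others hold by inspection.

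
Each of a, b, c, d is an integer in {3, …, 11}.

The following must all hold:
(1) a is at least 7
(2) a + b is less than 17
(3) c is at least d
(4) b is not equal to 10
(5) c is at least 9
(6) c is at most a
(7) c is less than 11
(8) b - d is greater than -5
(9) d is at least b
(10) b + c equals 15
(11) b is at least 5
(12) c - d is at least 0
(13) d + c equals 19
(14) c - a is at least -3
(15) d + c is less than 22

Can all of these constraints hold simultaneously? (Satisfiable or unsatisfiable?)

Take a = 10, b = 5, c = 10, d = 9. Then constraint 2: a + b = 15; constraint 8: b - d = -4; constraint 10: b + c = 15, and every other listed constraint is also met.

Satisfiable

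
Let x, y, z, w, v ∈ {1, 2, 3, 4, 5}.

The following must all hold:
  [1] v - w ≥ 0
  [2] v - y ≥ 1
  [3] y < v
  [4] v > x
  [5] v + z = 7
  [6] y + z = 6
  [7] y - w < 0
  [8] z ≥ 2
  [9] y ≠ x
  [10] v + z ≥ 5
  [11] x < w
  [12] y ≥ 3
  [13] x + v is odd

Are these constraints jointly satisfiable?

Satisfiable

The assignment x = 2, y = 4, z = 2, w = 5, v = 5 works:
  constraint 1 holds since v - w = 0.
  constraint 2 holds since v - y = 1.
The rest check out directly.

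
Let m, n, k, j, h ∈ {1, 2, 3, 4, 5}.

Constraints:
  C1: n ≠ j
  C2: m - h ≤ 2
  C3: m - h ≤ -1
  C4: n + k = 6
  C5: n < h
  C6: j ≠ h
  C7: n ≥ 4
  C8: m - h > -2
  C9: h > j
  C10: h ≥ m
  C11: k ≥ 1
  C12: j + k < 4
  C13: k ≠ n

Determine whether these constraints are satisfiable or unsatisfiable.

Satisfiable

One satisfying assignment is m = 4, n = 4, k = 2, j = 1, h = 5.
For the less obvious constraints — constraint 2: m - h = -1; constraint 3: m - h = -1; constraint 4: n + k = 6 — and the others hold by inspection.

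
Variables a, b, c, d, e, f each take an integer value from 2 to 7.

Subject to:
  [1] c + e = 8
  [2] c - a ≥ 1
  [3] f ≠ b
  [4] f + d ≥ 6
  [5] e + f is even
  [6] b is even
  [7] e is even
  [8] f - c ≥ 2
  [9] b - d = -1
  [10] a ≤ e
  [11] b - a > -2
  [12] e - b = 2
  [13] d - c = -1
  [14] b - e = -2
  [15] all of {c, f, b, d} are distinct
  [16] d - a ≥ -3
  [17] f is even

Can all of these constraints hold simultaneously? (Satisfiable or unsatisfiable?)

One satisfying assignment is a = 3, b = 2, c = 4, d = 3, e = 4, f = 6.
For the less obvious constraints — constraint 1: c + e = 8; constraint 2: c - a = 1 — and the others hold by inspection.

Satisfiable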